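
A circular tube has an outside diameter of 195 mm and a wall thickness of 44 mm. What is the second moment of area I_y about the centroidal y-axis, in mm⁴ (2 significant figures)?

Break the section into simple shapes (no overlaps), measuring from the bottom-left corner of the bounding box.
Outer circle: ⌀195, A = 29 865 mm², x = 97.5 mm, Ī = 70 975 481 mm⁴.
Bore (subtracted): ⌀107, A = 8 992 mm², x = 97.5 mm, Ī = 6 434 355 mm⁴.
By symmetry the centroid is at mid-width, x̄ = 97.5 mm.
All pieces are centred on the centroidal y-axis, so I = ΣĪ (holes subtracted) = 64 541 126 mm⁴.

I_y ≈ 6.5 × 10⁷ mm⁴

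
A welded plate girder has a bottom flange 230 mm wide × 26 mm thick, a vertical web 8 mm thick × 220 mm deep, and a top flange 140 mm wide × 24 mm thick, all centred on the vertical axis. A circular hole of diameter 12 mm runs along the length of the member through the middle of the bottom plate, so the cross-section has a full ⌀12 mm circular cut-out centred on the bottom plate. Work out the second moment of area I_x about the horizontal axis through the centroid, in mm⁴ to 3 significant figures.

I_x ≈ 1.38 × 10⁸ mm⁴

Decompose the section into non-overlapping parts with the origin at the bottom-left of its bounding rectangle.
Bottom plate: 230 × 26, A = 5 980 mm², y = 13 mm, Ī = 336 873 mm⁴.
Web plate: 8 × 220, A = 1 760 mm², y = 136 mm, Ī = 7 098 667 mm⁴.
Top plate: 140 × 24, A = 3 360 mm², y = 258 mm, Ī = 161 280 mm⁴.
Hole (subtracted): ⌀12, A = 113.1 mm², y = 13 mm, Ī = 1017.9 mm⁴.
Centroid: ȳ = ΣA·y / ΣA = 107.63 mm.
Transfer each piece to the horizontal axis through the centroid using Ī + A·d² with d = y − 107.63:
  bottom plate: d = -94.629 mm → contributes +53 885 706 mm⁴
  web plate: d = 28.371 mm → contributes +8 515 311 mm⁴
  top plate: d = 150.37 mm → contributes +76 135 675 mm⁴
  hole: d = -94.629 mm → contributes −1 013 765 mm⁴
Total I = 137 522 927 mm⁴.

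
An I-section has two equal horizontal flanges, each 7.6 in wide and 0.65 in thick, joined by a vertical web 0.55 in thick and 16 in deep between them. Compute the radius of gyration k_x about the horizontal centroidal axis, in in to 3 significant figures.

k_x ≈ 6.84 in

Split into non-overlapping primitives; take the origin at the lower-left of the bounding box.
Bottom flange: 7.6 × 0.65, A = 4.94 in², y = 0.325 in, Ī = 0.17393 in⁴.
Web: 0.55 × 16, A = 8.8 in², y = 8.65 in, Ī = 187.73 in⁴.
Top flange: 7.6 × 0.65, A = 4.94 in², y = 16.975 in, Ī = 0.17393 in⁴.
By symmetry the centroid is at mid-height, ȳ = 8.65 in.
Transfer each piece to the horizontal centroidal axis using Ī + A·d² with d = y − 8.65:
  bottom flange: d = -8.325 in → contributes +342.54 in⁴
  web: d = 0 in → contributes +187.73 in⁴
  top flange: d = 8.325 in → contributes +342.54 in⁴
Total I = 872.82 in⁴.
Radius of gyration: k = √(I/A) = √(872.82 / 18.68) = 6.8356 in.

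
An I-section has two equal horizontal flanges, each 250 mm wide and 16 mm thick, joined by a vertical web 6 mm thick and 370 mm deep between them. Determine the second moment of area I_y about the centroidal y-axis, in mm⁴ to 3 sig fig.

Split into non-overlapping primitives; take the origin at the lower-left of the bounding box.
Bottom flange: 250 × 16, A = 4 000 mm², x = 125 mm, Ī = 20 833 333 mm⁴.
Web: 6 × 370, A = 2 220 mm², x = 125 mm, Ī = 6 660 mm⁴.
Top flange: 250 × 16, A = 4 000 mm², x = 125 mm, Ī = 20 833 333 mm⁴.
By symmetry the centroid is at mid-width, x̄ = 125 mm.
All pieces are centred on the centroidal y-axis, so I = ΣĪ = 41 673 327 mm⁴.

I_y ≈ 4.17 × 10⁷ mm⁴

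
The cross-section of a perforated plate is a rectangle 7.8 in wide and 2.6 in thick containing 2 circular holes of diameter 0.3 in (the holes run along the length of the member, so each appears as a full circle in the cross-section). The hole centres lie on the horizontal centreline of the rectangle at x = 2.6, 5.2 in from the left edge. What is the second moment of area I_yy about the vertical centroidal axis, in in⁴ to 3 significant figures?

I_yy ≈ 103 in⁴

Break the section into simple shapes (no overlaps), measuring from the bottom-left corner of the bounding box.
Plate: 7.8 × 2.6, A = 20.28 in², x = 3.9 in, Ī = 102.82 in⁴.
Hole 1 (subtracted): ⌀0.3, A = 0.070686 in², x = 2.6 in, Ī = 0.00039761 in⁴.
Hole 2 (subtracted): ⌀0.3, A = 0.070686 in², x = 5.2 in, Ī = 0.00039761 in⁴.
By symmetry the centroid is at mid-width, x̄ = 3.9 in.
Transfer each piece to the vertical centroidal axis using Ī + A·d² with d = x − 3.9:
  plate: d = 0 in → contributes +102.82 in⁴
  hole 1: d = -1.3 in → contributes −0.11986 in⁴
  hole 2: d = 1.3 in → contributes −0.11986 in⁴
Total I = 102.58 in⁴.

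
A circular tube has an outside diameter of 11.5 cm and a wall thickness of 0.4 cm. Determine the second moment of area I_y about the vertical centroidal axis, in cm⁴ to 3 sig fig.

Decompose the section into non-overlapping parts with the origin at the bottom-left of its bounding rectangle.
Outer circle: ⌀11.5, A = 103.87 cm², x = 5.75 cm, Ī = 858.54 cm⁴.
Bore (subtracted): ⌀10.7, A = 89.92 cm², x = 5.75 cm, Ī = 643.44 cm⁴.
By symmetry the centroid is at mid-width, x̄ = 5.75 cm.
All pieces are centred on the vertical centroidal axis, so I = ΣĪ (holes subtracted) = 215.11 cm⁴.

I_y ≈ 215 cm⁴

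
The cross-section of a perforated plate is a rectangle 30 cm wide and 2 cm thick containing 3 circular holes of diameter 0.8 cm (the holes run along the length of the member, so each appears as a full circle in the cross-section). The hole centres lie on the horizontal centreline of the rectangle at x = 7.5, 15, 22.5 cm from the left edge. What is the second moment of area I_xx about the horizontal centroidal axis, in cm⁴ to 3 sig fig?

I_xx ≈ 19.9 cm⁴

Break the section into simple shapes (no overlaps), measuring from the bottom-left corner of the bounding box.
Plate: 30 × 2, A = 60 cm², y = 1 cm, Ī = 20 cm⁴.
Hole 1 (subtracted): ⌀0.8, A = 0.50265 cm², y = 1 cm, Ī = 0.020106 cm⁴.
Hole 2 (subtracted): ⌀0.8, A = 0.50265 cm², y = 1 cm, Ī = 0.020106 cm⁴.
Hole 3 (subtracted): ⌀0.8, A = 0.50265 cm², y = 1 cm, Ī = 0.020106 cm⁴.
By symmetry the centroid is at mid-height, ȳ = 1 cm.
All pieces are centred on the horizontal centroidal axis, so I = ΣĪ (holes subtracted) = 19.94 cm⁴.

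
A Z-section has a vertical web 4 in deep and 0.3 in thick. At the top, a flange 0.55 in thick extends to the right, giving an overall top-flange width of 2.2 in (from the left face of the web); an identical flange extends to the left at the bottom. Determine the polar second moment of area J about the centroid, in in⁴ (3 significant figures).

Split into non-overlapping primitives; take the origin at the lower-left of the bounding box.
Web: 0.3 × 4, A = 1.2 in², y = 2 in, Ī = 1.6 in⁴.
Top flange (beyond web): 1.9 × 0.55, A = 1.045 in², y = 3.725 in, Ī = 0.026343 in⁴.
Bottom flange (beyond web): 1.9 × 0.55, A = 1.045 in², y = 0.275 in, Ī = 0.026343 in⁴.
Centroid: ȳ = ΣA·y / ΣA = 2 in.
Transfer each piece to the centroidal x-axis using Ī + A·d² with d = y − 2:
  web: d = 0 in → contributes +1.6 in⁴
  top flange (beyond web): d = 1.725 in → contributes +3.1359 in⁴
  bottom flange (beyond web): d = -1.725 in → contributes +3.1359 in⁴
Total I = 7.8717 in⁴.
For the y-axis: x̄ = 2.05 in.
Repeating about the centroidal y-axis gives I_y = 3.1666 in⁴.
Polar second moment: J = I_x + I_y = 11.038 in⁴.

J ≈ 11.0 in⁴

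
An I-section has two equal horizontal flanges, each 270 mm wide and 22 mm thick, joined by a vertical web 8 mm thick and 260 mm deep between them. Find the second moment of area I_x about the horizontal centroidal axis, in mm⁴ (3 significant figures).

Treat the section as a set of non-overlapping primitives; coordinates are from the bounding-box lower-left.
Bottom flange: 270 × 22, A = 5 940 mm², y = 11 mm, Ī = 239 580 mm⁴.
Web: 8 × 260, A = 2 080 mm², y = 152 mm, Ī = 11 717 333 mm⁴.
Top flange: 270 × 22, A = 5 940 mm², y = 293 mm, Ī = 239 580 mm⁴.
By symmetry the centroid is at mid-height, ȳ = 152 mm.
Transfer each piece to the horizontal centroidal axis using Ī + A·d² with d = y − 152:
  bottom flange: d = -141 mm → contributes +118 332 720 mm⁴
  web: d = 0 mm → contributes +11 717 333 mm⁴
  top flange: d = 141 mm → contributes +118 332 720 mm⁴
Total I = 248 382 773 mm⁴.

I_x ≈ 2.48 × 10⁸ mm⁴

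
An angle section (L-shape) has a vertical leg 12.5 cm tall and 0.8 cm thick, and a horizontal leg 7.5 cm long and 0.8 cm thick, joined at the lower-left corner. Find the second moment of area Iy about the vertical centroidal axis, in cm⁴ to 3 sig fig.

Iy ≈ 69.7 cm⁴

Break the section into simple shapes (no overlaps), measuring from the bottom-left corner of the bounding box.
Vertical leg: 0.8 × 12.5, A = 10 cm², x = 0.4 cm, Ī = 0.53333 cm⁴.
Horizontal leg (remainder): 6.7 × 0.8, A = 5.36 cm², x = 4.15 cm, Ī = 20.051 cm⁴.
Centroid: x̄ = ΣA·x / ΣA = 1.7086 cm.
Transfer each piece to the vertical centroidal axis using Ī + A·d² with d = x − 1.7086:
  vertical leg: d = -1.3086 cm → contributes +17.658 cm⁴
  horizontal leg (remainder): d = 2.4414 cm → contributes +51.999 cm⁴
Total I = 69.656 cm⁴.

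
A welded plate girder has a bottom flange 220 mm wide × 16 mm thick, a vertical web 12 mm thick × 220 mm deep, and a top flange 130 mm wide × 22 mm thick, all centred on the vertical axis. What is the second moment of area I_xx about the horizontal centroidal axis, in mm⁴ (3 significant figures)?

Break the section into simple shapes (no overlaps), measuring from the bottom-left corner of the bounding box.
Bottom plate: 220 × 16, A = 3 520 mm², y = 8 mm, Ī = 75 093 mm⁴.
Web plate: 12 × 220, A = 2 640 mm², y = 126 mm, Ī = 10 648 000 mm⁴.
Top plate: 130 × 22, A = 2 860 mm², y = 247 mm, Ī = 115 353 mm⁴.
Centroid: ȳ = ΣA·y / ΣA = 118.32 mm.
Transfer each piece to the horizontal centroidal axis using Ī + A·d² with d = y − 118.32:
  bottom plate: d = -110.32 mm → contributes +42 912 989 mm⁴
  web plate: d = 7.6829 mm → contributes +10 803 832 mm⁴
  top plate: d = 128.68 mm → contributes +47 474 939 mm⁴
Total I = 101 191 760 mm⁴.

I_xx ≈ 1.01 × 10⁸ mm⁴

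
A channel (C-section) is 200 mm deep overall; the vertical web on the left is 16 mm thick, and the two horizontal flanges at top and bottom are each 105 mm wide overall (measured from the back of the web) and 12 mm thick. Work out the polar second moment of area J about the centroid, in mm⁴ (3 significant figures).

J ≈ 3.46 × 10⁷ mm⁴

Decompose the section into non-overlapping parts with the origin at the bottom-left of its bounding rectangle.
Web: 16 × 200, A = 3 200 mm², y = 100 mm, Ī = 10 666 667 mm⁴.
Top flange (beyond web): 89 × 12, A = 1 068 mm², y = 194 mm, Ī = 12 816 mm⁴.
Bottom flange (beyond web): 89 × 12, A = 1 068 mm², y = 6 mm, Ī = 12 816 mm⁴.
By symmetry the centroid is at mid-height, ȳ = 100 mm.
Transfer each piece to the centroidal x-axis using Ī + A·d² with d = y − 100:
  web: d = 0 mm → contributes +10 666 667 mm⁴
  top flange (beyond web): d = 94 mm → contributes +9 449 664 mm⁴
  bottom flange (beyond web): d = -94 mm → contributes +9 449 664 mm⁴
Total I = 29 565 995 mm⁴.
For the y-axis: x̄ = 29.016 mm.
Repeating about the centroidal y-axis gives I_y = 5 008 849 mm⁴.
Polar second moment: J = I_x + I_y = 34 574 844 mm⁴.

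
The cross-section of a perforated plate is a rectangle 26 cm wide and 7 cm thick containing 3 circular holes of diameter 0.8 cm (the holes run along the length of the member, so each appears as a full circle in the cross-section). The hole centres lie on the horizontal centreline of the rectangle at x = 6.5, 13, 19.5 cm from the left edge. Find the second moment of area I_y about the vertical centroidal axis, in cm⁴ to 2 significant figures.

Break the section into simple shapes (no overlaps), measuring from the bottom-left corner of the bounding box.
Plate: 26 × 7, A = 182 cm², x = 13 cm, Ī = 10 253 cm⁴.
Hole 1 (subtracted): ⌀0.8, A = 0.5027 cm², x = 6.5 cm, Ī = 0.02011 cm⁴.
Hole 2 (subtracted): ⌀0.8, A = 0.5027 cm², x = 13 cm, Ī = 0.02011 cm⁴.
Hole 3 (subtracted): ⌀0.8, A = 0.5027 cm², x = 19.5 cm, Ī = 0.02011 cm⁴.
By symmetry the centroid is at mid-width, x̄ = 13 cm.
Transfer each piece to the vertical centroidal axis using Ī + A·d² with d = x − 13:
  plate: d = 0 cm → contributes +10 253 cm⁴
  hole 1: d = -6.5 cm → contributes −21.26 cm⁴
  hole 2: d = 0 cm → contributes −0.02011 cm⁴
  hole 3: d = 6.5 cm → contributes −21.26 cm⁴
Total I = 10 210 cm⁴.

I_y ≈ 1.0 × 10⁴ cm⁴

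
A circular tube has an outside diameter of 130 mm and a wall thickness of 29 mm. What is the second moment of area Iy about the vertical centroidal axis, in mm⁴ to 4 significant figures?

Decompose the section into non-overlapping parts with the origin at the bottom-left of its bounding rectangle.
Outer circle: ⌀130, A = 13273.2 mm², x = 65 mm, Ī = 14 019 848 mm⁴.
Bore (subtracted): ⌀72, A = 4071.5 mm², x = 65 mm, Ī = 1 319 167 mm⁴.
By symmetry the centroid is at mid-width, x̄ = 65 mm.
All pieces are centred on the vertical centroidal axis, so I = ΣĪ (holes subtracted) = 12 700 681 mm⁴.

Iy ≈ 1.270 × 10⁷ mm⁴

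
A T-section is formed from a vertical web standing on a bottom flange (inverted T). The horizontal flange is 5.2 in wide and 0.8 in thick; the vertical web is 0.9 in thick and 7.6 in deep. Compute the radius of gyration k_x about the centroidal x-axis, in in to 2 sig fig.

k_x ≈ 2.7 in

Split into non-overlapping primitives; take the origin at the lower-left of the bounding box.
Flange: 5.2 × 0.8, A = 4.16 in², y = 0.4 in, Ī = 0.2219 in⁴.
Web: 0.9 × 7.6, A = 6.84 in², y = 4.6 in, Ī = 32.92 in⁴.
Centroid: ȳ = ΣA·y / ΣA = 3.012 in.
Transfer each piece to the centroidal x-axis using Ī + A·d² with d = y − 3.012:
  flange: d = -2.612 in → contributes +28.6 in⁴
  web: d = 1.588 in → contributes +50.18 in⁴
Total I = 78.78 in⁴.
Radius of gyration: k = √(I/A) = √(78.78 / 11) = 2.676 in.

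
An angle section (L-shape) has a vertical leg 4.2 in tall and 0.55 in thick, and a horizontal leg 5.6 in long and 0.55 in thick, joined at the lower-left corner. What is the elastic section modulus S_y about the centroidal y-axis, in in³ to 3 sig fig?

S_y ≈ 4.17 in³

Treat the section as a set of non-overlapping primitives; coordinates are from the bounding-box lower-left.
Vertical leg: 0.55 × 4.2, A = 2.31 in², x = 0.275 in, Ī = 0.058231 in⁴.
Horizontal leg (remainder): 5.05 × 0.55, A = 2.7775 in², x = 3.075 in, Ī = 5.9028 in⁴.
Centroid: x̄ = ΣA·x / ΣA = 1.8036 in.
Transfer each piece to the centroidal y-axis using Ī + A·d² with d = x − 1.8036:
  vertical leg: d = -1.5286 in → contributes +5.4562 in⁴
  horizontal leg (remainder): d = 1.2714 in → contributes +10.392 in⁴
Total I = 15.848 in⁴.
Extreme fibre distance c = 3.7964 in; S = I/c = 4.1746 in³.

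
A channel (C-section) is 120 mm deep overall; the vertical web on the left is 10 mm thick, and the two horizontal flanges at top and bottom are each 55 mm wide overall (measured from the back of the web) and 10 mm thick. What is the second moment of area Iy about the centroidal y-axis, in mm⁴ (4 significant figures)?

Iy ≈ 5.508 × 10⁵ mm⁴

Split into non-overlapping primitives; take the origin at the lower-left of the bounding box.
Web: 10 × 120, A = 1 200 mm², x = 5 mm, Ī = 10 000 mm⁴.
Top flange (beyond web): 45 × 10, A = 450 mm², x = 32.5 mm, Ī = 75937.5 mm⁴.
Bottom flange (beyond web): 45 × 10, A = 450 mm², x = 32.5 mm, Ī = 75937.5 mm⁴.
Centroid: x̄ = ΣA·x / ΣA = 16.7857 mm.
Transfer each piece to the centroidal y-axis using Ī + A·d² with d = x − 16.7857:
  web: d = -11.7857 mm → contributes +176 684 mm⁴
  top flange (beyond web): d = 15.7143 mm → contributes +187 060 mm⁴
  bottom flange (beyond web): d = 15.7143 mm → contributes +187 060 mm⁴
Total I = 550 804 mm⁴.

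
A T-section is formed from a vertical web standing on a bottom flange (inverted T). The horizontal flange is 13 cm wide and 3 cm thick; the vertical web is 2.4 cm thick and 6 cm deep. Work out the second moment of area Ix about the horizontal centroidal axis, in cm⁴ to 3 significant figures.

Decompose the section into non-overlapping parts with the origin at the bottom-left of its bounding rectangle.
Flange: 13 × 3, A = 39 cm², y = 1.5 cm, Ī = 29.25 cm⁴.
Web: 2.4 × 6, A = 14.4 cm², y = 6 cm, Ī = 43.2 cm⁴.
Centroid: ȳ = ΣA·y / ΣA = 2.7135 cm.
Transfer each piece to the horizontal centroidal axis using Ī + A·d² with d = y − 2.7135:
  flange: d = -1.2135 cm → contributes +86.679 cm⁴
  web: d = 3.2865 cm → contributes +198.74 cm⁴
Total I = 285.42 cm⁴.

Ix ≈ 285 cm⁴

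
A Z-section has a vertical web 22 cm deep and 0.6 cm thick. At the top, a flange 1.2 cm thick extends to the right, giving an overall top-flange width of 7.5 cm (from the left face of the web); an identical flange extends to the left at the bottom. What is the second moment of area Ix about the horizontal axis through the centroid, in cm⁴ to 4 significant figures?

Ix ≈ 2326 cm⁴

Treat the section as a set of non-overlapping primitives; coordinates are from the bounding-box lower-left.
Web: 0.6 × 22, A = 13.2 cm², y = 11 cm, Ī = 532.4 cm⁴.
Top flange (beyond web): 6.9 × 1.2, A = 8.28 cm², y = 21.4 cm, Ī = 0.9936 cm⁴.
Bottom flange (beyond web): 6.9 × 1.2, A = 8.28 cm², y = 0.6 cm, Ī = 0.9936 cm⁴.
Centroid: ȳ = ΣA·y / ΣA = 11 cm.
Transfer each piece to the horizontal axis through the centroid using Ī + A·d² with d = y − 11:
  web: d = 0 cm → contributes +532.4 cm⁴
  top flange (beyond web): d = 10.4 cm → contributes +896.558 cm⁴
  bottom flange (beyond web): d = -10.4 cm → contributes +896.558 cm⁴
Total I = 2325.52 cm⁴.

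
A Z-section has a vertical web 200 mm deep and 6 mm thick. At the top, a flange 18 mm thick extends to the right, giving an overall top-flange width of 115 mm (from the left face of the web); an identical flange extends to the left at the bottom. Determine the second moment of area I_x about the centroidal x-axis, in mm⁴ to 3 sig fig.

Break the section into simple shapes (no overlaps), measuring from the bottom-left corner of the bounding box.
Web: 6 × 200, A = 1 200 mm², y = 100 mm, Ī = 4 000 000 mm⁴.
Top flange (beyond web): 109 × 18, A = 1 962 mm², y = 191 mm, Ī = 52 974 mm⁴.
Bottom flange (beyond web): 109 × 18, A = 1 962 mm², y = 9 mm, Ī = 52 974 mm⁴.
Centroid: ȳ = ΣA·y / ΣA = 100 mm.
Transfer each piece to the centroidal x-axis using Ī + A·d² with d = y − 100:
  web: d = 0 mm → contributes +4 000 000 mm⁴
  top flange (beyond web): d = 91 mm → contributes +16 300 296 mm⁴
  bottom flange (beyond web): d = -91 mm → contributes +16 300 296 mm⁴
Total I = 36 600 592 mm⁴.

I_x ≈ 3.66 × 10⁷ mm⁴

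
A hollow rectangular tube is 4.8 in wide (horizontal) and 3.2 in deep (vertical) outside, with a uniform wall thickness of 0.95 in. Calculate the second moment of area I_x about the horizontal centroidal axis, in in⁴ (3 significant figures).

Split into non-overlapping primitives; take the origin at the lower-left of the bounding box.
Outer rectangle: 4.8 × 3.2, A = 15.36 in², y = 1.6 in, Ī = 13.107 in⁴.
Inner void (subtracted): 2.9 × 1.3, A = 3.77 in², y = 1.6 in, Ī = 0.53094 in⁴.
By symmetry the centroid is at mid-height, ȳ = 1.6 in.
All pieces are centred on the horizontal centroidal axis, so I = ΣĪ (holes subtracted) = 12.576 in⁴.

I_x ≈ 12.6 in⁴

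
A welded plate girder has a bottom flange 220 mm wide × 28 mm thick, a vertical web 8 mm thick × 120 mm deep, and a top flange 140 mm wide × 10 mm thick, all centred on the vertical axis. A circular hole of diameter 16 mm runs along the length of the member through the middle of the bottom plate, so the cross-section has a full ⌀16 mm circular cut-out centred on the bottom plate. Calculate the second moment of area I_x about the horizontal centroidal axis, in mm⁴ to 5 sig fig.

I_x ≈ 2.5387 × 10⁷ mm⁴

Decompose the section into non-overlapping parts with the origin at the bottom-left of its bounding rectangle.
Bottom plate: 220 × 28, A = 6 160 mm², y = 14 mm, Ī = 402453.3 mm⁴.
Web plate: 8 × 120, A = 960 mm², y = 88 mm, Ī = 1 152 000 mm⁴.
Top plate: 140 × 10, A = 1 400 mm², y = 153 mm, Ī = 11666.67 mm⁴.
Hole (subtracted): ⌀16, A = 201.0619 mm², y = 14 mm, Ī = 3216.991 mm⁴.
Centroid: ȳ = ΣA·y / ΣA = 45.93196 mm.
Transfer each piece to the horizontal centroidal axis using Ī + A·d² with d = y − 45.93196:
  bottom plate: d = -31.93196 mm → contributes +6 683 498 mm⁴
  web plate: d = 42.06804 mm → contributes +2 850 931 mm⁴
  top plate: d = 107.068 mm → contributes +16 060 658 mm⁴
  hole: d = -31.93196 mm → contributes −208229.8 mm⁴
Total I = 25 386 857 mm⁴.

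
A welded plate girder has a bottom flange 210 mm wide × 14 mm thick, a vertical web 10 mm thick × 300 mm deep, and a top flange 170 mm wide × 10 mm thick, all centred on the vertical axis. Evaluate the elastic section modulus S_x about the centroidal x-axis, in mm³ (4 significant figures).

S_x ≈ 7.032 × 10⁵ mm³

Split into non-overlapping primitives; take the origin at the lower-left of the bounding box.
Bottom plate: 210 × 14, A = 2 940 mm², y = 7 mm, Ī = 48 020 mm⁴.
Web plate: 10 × 300, A = 3 000 mm², y = 164 mm, Ī = 22 500 000 mm⁴.
Top plate: 170 × 10, A = 1 700 mm², y = 319 mm, Ī = 14166.7 mm⁴.
Centroid: ȳ = ΣA·y / ΣA = 138.073 mm.
Transfer each piece to the centroidal x-axis using Ī + A·d² with d = y − 138.073:
  bottom plate: d = -131.073 mm → contributes +50 557 836 mm⁴
  web plate: d = 25.9267 mm → contributes +24 516 582 mm⁴
  top plate: d = 180.927 mm → contributes +55 662 768 mm⁴
Total I = 130 737 186 mm⁴.
Extreme fibre distance c = 185.927 mm; S = I/c = 703 165 mm³.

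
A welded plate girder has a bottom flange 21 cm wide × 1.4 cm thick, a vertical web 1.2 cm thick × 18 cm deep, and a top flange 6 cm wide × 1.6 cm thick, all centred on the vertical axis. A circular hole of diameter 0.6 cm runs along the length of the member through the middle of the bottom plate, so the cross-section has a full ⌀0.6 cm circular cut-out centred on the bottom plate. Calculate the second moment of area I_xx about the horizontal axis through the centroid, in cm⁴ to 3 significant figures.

I_xx ≈ 3660 cm⁴

Treat the section as a set of non-overlapping primitives; coordinates are from the bounding-box lower-left.
Bottom plate: 21 × 1.4, A = 29.4 cm², y = 0.7 cm, Ī = 4.802 cm⁴.
Web plate: 1.2 × 18, A = 21.6 cm², y = 10.4 cm, Ī = 583.2 cm⁴.
Top plate: 6 × 1.6, A = 9.6 cm², y = 20.2 cm, Ī = 2.048 cm⁴.
Hole (subtracted): ⌀0.6, A = 0.28274 cm², y = 0.7 cm, Ī = 0.0063617 cm⁴.
Centroid: ȳ = ΣA·y / ΣA = 7.2772 cm.
Transfer each piece to the horizontal axis through the centroid using Ī + A·d² with d = y − 7.2772:
  bottom plate: d = -6.5772 cm → contributes +1276.6 cm⁴
  web plate: d = 3.1228 cm → contributes +793.84 cm⁴
  top plate: d = 12.923 cm → contributes +1605.2 cm⁴
  hole: d = -6.5772 cm → contributes −12.238 cm⁴
Total I = 3663.5 cm⁴.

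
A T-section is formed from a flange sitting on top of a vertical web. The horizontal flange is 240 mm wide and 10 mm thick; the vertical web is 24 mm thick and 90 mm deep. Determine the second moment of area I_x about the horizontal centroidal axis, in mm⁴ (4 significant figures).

I_x ≈ 4.320 × 10⁶ mm⁴

Break the section into simple shapes (no overlaps), measuring from the bottom-left corner of the bounding box.
Flange: 240 × 10, A = 2 400 mm², y = 95 mm, Ī = 20 000 mm⁴.
Web: 24 × 90, A = 2 160 mm², y = 45 mm, Ī = 1 458 000 mm⁴.
Centroid: ȳ = ΣA·y / ΣA = 71.3158 mm.
Transfer each piece to the horizontal centroidal axis using Ī + A·d² with d = y − 71.3158:
  flange: d = 23.6842 mm → contributes +1 366 260 mm⁴
  web: d = -26.3158 mm → contributes +2 953 845 mm⁴
Total I = 4 320 105 mm⁴.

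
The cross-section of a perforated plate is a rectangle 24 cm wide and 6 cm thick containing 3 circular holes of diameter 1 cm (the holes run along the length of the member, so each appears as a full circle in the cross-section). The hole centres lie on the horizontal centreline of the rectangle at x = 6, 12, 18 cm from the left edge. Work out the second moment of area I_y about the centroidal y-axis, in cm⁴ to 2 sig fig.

Split into non-overlapping primitives; take the origin at the lower-left of the bounding box.
Plate: 24 × 6, A = 144 cm², x = 12 cm, Ī = 6 912 cm⁴.
Hole 1 (subtracted): ⌀1, A = 0.7854 cm², x = 6 cm, Ī = 0.04909 cm⁴.
Hole 2 (subtracted): ⌀1, A = 0.7854 cm², x = 12 cm, Ī = 0.04909 cm⁴.
Hole 3 (subtracted): ⌀1, A = 0.7854 cm², x = 18 cm, Ī = 0.04909 cm⁴.
By symmetry the centroid is at mid-width, x̄ = 12 cm.
Transfer each piece to the centroidal y-axis using Ī + A·d² with d = x − 12:
  plate: d = 0 cm → contributes +6 912 cm⁴
  hole 1: d = -6 cm → contributes −28.32 cm⁴
  hole 2: d = 0 cm → contributes −0.04909 cm⁴
  hole 3: d = 6 cm → contributes −28.32 cm⁴
Total I = 6 855 cm⁴.

I_y ≈ 6900 cm⁴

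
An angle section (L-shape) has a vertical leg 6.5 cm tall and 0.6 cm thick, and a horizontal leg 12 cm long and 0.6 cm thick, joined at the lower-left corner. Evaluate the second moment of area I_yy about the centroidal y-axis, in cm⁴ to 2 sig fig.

Treat the section as a set of non-overlapping primitives; coordinates are from the bounding-box lower-left.
Vertical leg: 0.6 × 6.5, A = 3.9 cm², x = 0.3 cm, Ī = 0.117 cm⁴.
Horizontal leg (remainder): 11.4 × 0.6, A = 6.84 cm², x = 6.3 cm, Ī = 74.08 cm⁴.
Centroid: x̄ = ΣA·x / ΣA = 4.121 cm.
Transfer each piece to the centroidal y-axis using Ī + A·d² with d = x − 4.121:
  vertical leg: d = -3.821 cm → contributes +57.06 cm⁴
  horizontal leg (remainder): d = 2.179 cm → contributes +106.5 cm⁴
Total I = 163.6 cm⁴.

I_yy ≈ 160 cm⁴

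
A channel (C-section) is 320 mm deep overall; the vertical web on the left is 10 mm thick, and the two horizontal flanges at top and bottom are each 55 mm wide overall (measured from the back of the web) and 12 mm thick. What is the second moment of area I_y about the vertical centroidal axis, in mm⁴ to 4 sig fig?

I_y ≈ 8.196 × 10⁵ mm⁴

Break the section into simple shapes (no overlaps), measuring from the bottom-left corner of the bounding box.
Web: 10 × 320, A = 3 200 mm², x = 5 mm, Ī = 26666.7 mm⁴.
Top flange (beyond web): 45 × 12, A = 540 mm², x = 32.5 mm, Ī = 91 125 mm⁴.
Bottom flange (beyond web): 45 × 12, A = 540 mm², x = 32.5 mm, Ī = 91 125 mm⁴.
Centroid: x̄ = ΣA·x / ΣA = 11.9393 mm.
Transfer each piece to the vertical centroidal axis using Ī + A·d² with d = x − 11.9393:
  web: d = -6.93925 mm → contributes +180 757 mm⁴
  top flange (beyond web): d = 20.5607 mm → contributes +319 407 mm⁴
  bottom flange (beyond web): d = 20.5607 mm → contributes +319 407 mm⁴
Total I = 819 571 mm⁴.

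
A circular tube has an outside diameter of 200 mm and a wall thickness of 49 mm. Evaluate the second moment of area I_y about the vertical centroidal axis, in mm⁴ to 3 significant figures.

Break the section into simple shapes (no overlaps), measuring from the bottom-left corner of the bounding box.
Outer circle: ⌀200, A = 31 416 mm², x = 100 mm, Ī = 78 539 816 mm⁴.
Bore (subtracted): ⌀102, A = 8171.3 mm², x = 100 mm, Ī = 5 313 376 mm⁴.
By symmetry the centroid is at mid-width, x̄ = 100 mm.
All pieces are centred on the vertical centroidal axis, so I = ΣĪ (holes subtracted) = 73 226 440 mm⁴.

I_y ≈ 7.32 × 10⁷ mm⁴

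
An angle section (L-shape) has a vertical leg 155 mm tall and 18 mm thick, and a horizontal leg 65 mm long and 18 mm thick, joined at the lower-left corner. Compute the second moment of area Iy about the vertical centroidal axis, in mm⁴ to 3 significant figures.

Iy ≈ 9.17 × 10⁵ mm⁴

Split into non-overlapping primitives; take the origin at the lower-left of the bounding box.
Vertical leg: 18 × 155, A = 2 790 mm², x = 9 mm, Ī = 75 330 mm⁴.
Horizontal leg (remainder): 47 × 18, A = 846 mm², x = 41.5 mm, Ī = 155 735 mm⁴.
Centroid: x̄ = ΣA·x / ΣA = 16.562 mm.
Transfer each piece to the vertical centroidal axis using Ī + A·d² with d = x − 16.562:
  vertical leg: d = -7.5619 mm → contributes +234 868 mm⁴
  horizontal leg (remainder): d = 24.938 mm → contributes +681 870 mm⁴
Total I = 916 738 mm⁴.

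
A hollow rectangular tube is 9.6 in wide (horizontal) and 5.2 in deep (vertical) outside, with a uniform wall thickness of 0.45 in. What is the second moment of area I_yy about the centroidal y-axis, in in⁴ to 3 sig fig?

Treat the section as a set of non-overlapping primitives; coordinates are from the bounding-box lower-left.
Outer rectangle: 9.6 × 5.2, A = 49.92 in², x = 4.8 in, Ī = 383.39 in⁴.
Inner void (subtracted): 8.7 × 4.3, A = 37.41 in², x = 4.8 in, Ī = 235.96 in⁴.
By symmetry the centroid is at mid-width, x̄ = 4.8 in.
All pieces are centred on the centroidal y-axis, so I = ΣĪ (holes subtracted) = 147.42 in⁴.

I_yy ≈ 147 in⁴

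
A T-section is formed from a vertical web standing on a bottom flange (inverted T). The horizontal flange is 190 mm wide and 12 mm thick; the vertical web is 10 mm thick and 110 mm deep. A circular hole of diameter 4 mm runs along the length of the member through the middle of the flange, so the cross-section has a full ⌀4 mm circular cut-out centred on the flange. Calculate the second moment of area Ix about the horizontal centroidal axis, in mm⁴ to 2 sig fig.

Ix ≈ 3.9 × 10⁶ mm⁴

Decompose the section into non-overlapping parts with the origin at the bottom-left of its bounding rectangle.
Flange: 190 × 12, A = 2 280 mm², y = 6 mm, Ī = 27 360 mm⁴.
Web: 10 × 110, A = 1 100 mm², y = 67 mm, Ī = 1 109 167 mm⁴.
Hole (subtracted): ⌀4, A = 12.57 mm², y = 6 mm, Ī = 12.57 mm⁴.
Centroid: ȳ = ΣA·y / ΣA = 25.93 mm.
Transfer each piece to the horizontal centroidal axis using Ī + A·d² with d = y − 25.93:
  flange: d = -19.93 mm → contributes +932 638 mm⁴
  web: d = 41.07 mm → contributes +2 964 934 mm⁴
  hole: d = -19.93 mm → contributes −5 002 mm⁴
Total I = 3 892 569 mm⁴.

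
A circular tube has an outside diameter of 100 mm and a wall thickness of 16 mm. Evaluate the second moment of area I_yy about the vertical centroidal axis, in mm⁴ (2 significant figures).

I_yy ≈ 3.9 × 10⁶ mm⁴

Break the section into simple shapes (no overlaps), measuring from the bottom-left corner of the bounding box.
Outer circle: ⌀100, A = 7 854 mm², x = 50 mm, Ī = 4 908 739 mm⁴.
Bore (subtracted): ⌀68, A = 3 632 mm², x = 50 mm, Ī = 1 049 556 mm⁴.
By symmetry the centroid is at mid-width, x̄ = 50 mm.
All pieces are centred on the vertical centroidal axis, so I = ΣĪ (holes subtracted) = 3 859 183 mm⁴.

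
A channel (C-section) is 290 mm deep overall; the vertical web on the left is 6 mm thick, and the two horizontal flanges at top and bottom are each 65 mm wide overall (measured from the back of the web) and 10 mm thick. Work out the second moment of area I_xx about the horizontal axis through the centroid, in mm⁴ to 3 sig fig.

I_xx ≈ 3.53 × 10⁷ mm⁴

Split into non-overlapping primitives; take the origin at the lower-left of the bounding box.
Web: 6 × 290, A = 1 740 mm², y = 145 mm, Ī = 12 194 500 mm⁴.
Top flange (beyond web): 59 × 10, A = 590 mm², y = 285 mm, Ī = 4916.7 mm⁴.
Bottom flange (beyond web): 59 × 10, A = 590 mm², y = 5 mm, Ī = 4916.7 mm⁴.
By symmetry the centroid is at mid-height, ȳ = 145 mm.
Transfer each piece to the horizontal axis through the centroid using Ī + A·d² with d = y − 145:
  web: d = 0 mm → contributes +12 194 500 mm⁴
  top flange (beyond web): d = 140 mm → contributes +11 568 917 mm⁴
  bottom flange (beyond web): d = -140 mm → contributes +11 568 917 mm⁴
Total I = 35 332 333 mm⁴.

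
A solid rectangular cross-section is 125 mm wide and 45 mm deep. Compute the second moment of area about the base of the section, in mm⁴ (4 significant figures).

I_base ≈ 3.797 × 10⁶ mm⁴

The section: 125 × 45, A = 5 625 mm², y = 22.5 mm, Ī = 949 219 mm⁴.
Transfer it to the base of the section using Ī + A·d² with d = y − 0:
  the section: d = 22.5 mm → contributes +3 796 875 mm⁴
Total I = 3 796 875 mm⁴.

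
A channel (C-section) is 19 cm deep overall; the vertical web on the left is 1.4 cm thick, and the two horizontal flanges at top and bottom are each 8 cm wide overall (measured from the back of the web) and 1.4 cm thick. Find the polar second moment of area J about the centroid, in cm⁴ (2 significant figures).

J ≈ 2500 cm⁴

Decompose the section into non-overlapping parts with the origin at the bottom-left of its bounding rectangle.
Web: 1.4 × 19, A = 26.6 cm², y = 9.5 cm, Ī = 800.2 cm⁴.
Top flange (beyond web): 6.6 × 1.4, A = 9.24 cm², y = 18.3 cm, Ī = 1.509 cm⁴.
Bottom flange (beyond web): 6.6 × 1.4, A = 9.24 cm², y = 0.7 cm, Ī = 1.509 cm⁴.
By symmetry the centroid is at mid-height, ȳ = 9.5 cm.
Transfer each piece to the centroidal x-axis using Ī + A·d² with d = y − 9.5:
  web: d = 0 cm → contributes +800.2 cm⁴
  top flange (beyond web): d = 8.8 cm → contributes +717.1 cm⁴
  bottom flange (beyond web): d = -8.8 cm → contributes +717.1 cm⁴
Total I = 2 234 cm⁴.
For the y-axis: x̄ = 2.34 cm.
Repeating about the centroidal y-axis gives I_y = 245.9 cm⁴.
Polar second moment: J = I_x + I_y = 2 480 cm⁴.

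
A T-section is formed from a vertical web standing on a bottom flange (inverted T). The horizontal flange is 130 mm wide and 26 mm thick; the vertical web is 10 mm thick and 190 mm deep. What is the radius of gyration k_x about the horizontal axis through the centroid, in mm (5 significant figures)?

k_x ≈ 61.689 mm

Decompose the section into non-overlapping parts with the origin at the bottom-left of its bounding rectangle.
Flange: 130 × 26, A = 3 380 mm², y = 13 mm, Ī = 190406.7 mm⁴.
Web: 10 × 190, A = 1 900 mm², y = 121 mm, Ī = 5 715 833 mm⁴.
Centroid: ȳ = ΣA·y / ΣA = 51.86364 mm.
Transfer each piece to the horizontal axis through the centroid using Ī + A·d² with d = y − 51.86364:
  flange: d = -38.86364 mm → contributes +5 295 499 mm⁴
  web: d = 69.13636 mm → contributes +14 797 523 mm⁴
Total I = 20 093 022 mm⁴.
Radius of gyration: k = √(I/A) = √(20 093 022 / 5 280) = 61.68871 mm.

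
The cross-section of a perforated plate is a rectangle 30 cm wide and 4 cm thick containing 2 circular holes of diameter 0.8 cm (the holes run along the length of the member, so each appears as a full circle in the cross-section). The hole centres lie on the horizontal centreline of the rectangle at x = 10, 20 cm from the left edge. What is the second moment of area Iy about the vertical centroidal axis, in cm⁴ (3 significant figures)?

Iy ≈ 8970 cm⁴

Treat the section as a set of non-overlapping primitives; coordinates are from the bounding-box lower-left.
Plate: 30 × 4, A = 120 cm², x = 15 cm, Ī = 9 000 cm⁴.
Hole 1 (subtracted): ⌀0.8, A = 0.50265 cm², x = 10 cm, Ī = 0.020106 cm⁴.
Hole 2 (subtracted): ⌀0.8, A = 0.50265 cm², x = 20 cm, Ī = 0.020106 cm⁴.
By symmetry the centroid is at mid-width, x̄ = 15 cm.
Transfer each piece to the vertical centroidal axis using Ī + A·d² with d = x − 15:
  plate: d = 0 cm → contributes +9 000 cm⁴
  hole 1: d = -5 cm → contributes −12.586 cm⁴
  hole 2: d = 5 cm → contributes −12.586 cm⁴
Total I = 8974.8 cm⁴.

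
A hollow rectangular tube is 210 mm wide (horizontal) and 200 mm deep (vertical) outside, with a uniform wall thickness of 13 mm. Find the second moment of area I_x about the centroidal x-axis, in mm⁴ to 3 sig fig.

I_x ≈ 5.92 × 10⁷ mm⁴

Split into non-overlapping primitives; take the origin at the lower-left of the bounding box.
Outer rectangle: 210 × 200, A = 42 000 mm², y = 100 mm, Ī = 140 000 000 mm⁴.
Inner void (subtracted): 184 × 174, A = 32 016 mm², y = 100 mm, Ī = 80 776 368 mm⁴.
By symmetry the centroid is at mid-height, ȳ = 100 mm.
All pieces are centred on the centroidal x-axis, so I = ΣĪ (holes subtracted) = 59 223 632 mm⁴.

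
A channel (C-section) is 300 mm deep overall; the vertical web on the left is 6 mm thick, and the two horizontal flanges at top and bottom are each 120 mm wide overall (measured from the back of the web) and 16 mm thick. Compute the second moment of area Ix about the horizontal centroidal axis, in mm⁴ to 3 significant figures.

Split into non-overlapping primitives; take the origin at the lower-left of the bounding box.
Web: 6 × 300, A = 1 800 mm², y = 150 mm, Ī = 13 500 000 mm⁴.
Top flange (beyond web): 114 × 16, A = 1 824 mm², y = 292 mm, Ī = 38 912 mm⁴.
Bottom flange (beyond web): 114 × 16, A = 1 824 mm², y = 8 mm, Ī = 38 912 mm⁴.
By symmetry the centroid is at mid-height, ȳ = 150 mm.
Transfer each piece to the horizontal centroidal axis using Ī + A·d² with d = y − 150:
  web: d = 0 mm → contributes +13 500 000 mm⁴
  top flange (beyond web): d = 142 mm → contributes +36 818 048 mm⁴
  bottom flange (beyond web): d = -142 mm → contributes +36 818 048 mm⁴
Total I = 87 136 096 mm⁴.

Ix ≈ 8.71 × 10⁷ mm⁴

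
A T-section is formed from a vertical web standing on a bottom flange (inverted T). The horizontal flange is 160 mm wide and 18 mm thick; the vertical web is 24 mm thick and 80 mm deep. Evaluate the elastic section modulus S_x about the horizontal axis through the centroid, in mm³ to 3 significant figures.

Split into non-overlapping primitives; take the origin at the lower-left of the bounding box.
Flange: 160 × 18, A = 2 880 mm², y = 9 mm, Ī = 77 760 mm⁴.
Web: 24 × 80, A = 1 920 mm², y = 58 mm, Ī = 1 024 000 mm⁴.
Centroid: ȳ = ΣA·y / ΣA = 28.6 mm.
Transfer each piece to the horizontal axis through the centroid using Ī + A·d² with d = y − 28.6:
  flange: d = -19.6 mm → contributes +1 184 141 mm⁴
  web: d = 29.4 mm → contributes +2 683 571 mm⁴
Total I = 3 867 712 mm⁴.
Extreme fibre distance c = 69.4 mm; S = I/c = 55 731 mm³.

S_x ≈ 5.57 × 10⁴ mm³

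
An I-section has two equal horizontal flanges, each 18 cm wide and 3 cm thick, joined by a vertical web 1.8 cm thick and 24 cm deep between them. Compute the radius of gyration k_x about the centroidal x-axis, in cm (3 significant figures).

Split into non-overlapping primitives; take the origin at the lower-left of the bounding box.
Bottom flange: 18 × 3, A = 54 cm², y = 1.5 cm, Ī = 40.5 cm⁴.
Web: 1.8 × 24, A = 43.2 cm², y = 15 cm, Ī = 2073.6 cm⁴.
Top flange: 18 × 3, A = 54 cm², y = 28.5 cm, Ī = 40.5 cm⁴.
By symmetry the centroid is at mid-height, ȳ = 15 cm.
Transfer each piece to the centroidal x-axis using Ī + A·d² with d = y − 15:
  bottom flange: d = -13.5 cm → contributes +9 882 cm⁴
  web: d = 0 cm → contributes +2073.6 cm⁴
  top flange: d = 13.5 cm → contributes +9 882 cm⁴
Total I = 21 838 cm⁴.
Radius of gyration: k = √(I/A) = √(21 838 / 151.2) = 12.018 cm.

k_x ≈ 12.0 cm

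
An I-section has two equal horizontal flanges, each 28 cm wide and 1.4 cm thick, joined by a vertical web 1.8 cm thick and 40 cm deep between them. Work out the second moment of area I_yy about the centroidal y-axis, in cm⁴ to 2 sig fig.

I_yy ≈ 5100 cm⁴

Decompose the section into non-overlapping parts with the origin at the bottom-left of its bounding rectangle.
Bottom flange: 28 × 1.4, A = 39.2 cm², x = 14 cm, Ī = 2 561 cm⁴.
Web: 1.8 × 40, A = 72 cm², x = 14 cm, Ī = 19.44 cm⁴.
Top flange: 28 × 1.4, A = 39.2 cm², x = 14 cm, Ī = 2 561 cm⁴.
By symmetry the centroid is at mid-width, x̄ = 14 cm.
All pieces are centred on the centroidal y-axis, so I = ΣĪ = 5 142 cm⁴.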